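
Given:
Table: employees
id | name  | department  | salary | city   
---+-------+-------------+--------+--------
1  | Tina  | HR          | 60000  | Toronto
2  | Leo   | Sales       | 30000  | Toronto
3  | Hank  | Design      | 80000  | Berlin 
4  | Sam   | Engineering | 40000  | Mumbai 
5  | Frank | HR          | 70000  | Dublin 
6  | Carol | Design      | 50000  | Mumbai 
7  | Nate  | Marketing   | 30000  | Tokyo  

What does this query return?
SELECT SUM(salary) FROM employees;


SUM(salary) = 60000 + 30000 + 80000 + 40000 + 70000 + 50000 + 30000 = 360000

360000


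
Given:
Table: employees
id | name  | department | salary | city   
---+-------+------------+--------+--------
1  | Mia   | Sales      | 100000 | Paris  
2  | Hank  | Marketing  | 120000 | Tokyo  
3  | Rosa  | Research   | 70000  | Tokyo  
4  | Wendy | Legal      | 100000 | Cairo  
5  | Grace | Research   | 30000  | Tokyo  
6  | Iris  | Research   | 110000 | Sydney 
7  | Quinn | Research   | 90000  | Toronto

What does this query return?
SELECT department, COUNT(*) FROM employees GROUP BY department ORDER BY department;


Assigning each row to its department group:
  Mia -> Sales
  Hank -> Marketing
  Rosa -> Research
  Wendy -> Legal
  Grace -> Research
  Iris -> Research
  Quinn -> Research


4 groups:
Legal, 1
Marketing, 1
Research, 4
Sales, 1


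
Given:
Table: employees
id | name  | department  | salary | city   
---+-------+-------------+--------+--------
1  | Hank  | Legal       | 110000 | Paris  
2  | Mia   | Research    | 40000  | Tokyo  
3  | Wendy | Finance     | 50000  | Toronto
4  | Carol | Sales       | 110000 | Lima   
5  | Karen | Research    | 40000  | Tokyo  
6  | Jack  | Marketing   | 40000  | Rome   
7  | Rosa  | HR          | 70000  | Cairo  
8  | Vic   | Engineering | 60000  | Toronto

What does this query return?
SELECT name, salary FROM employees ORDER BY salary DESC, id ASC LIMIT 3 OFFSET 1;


Sort by salary DESC (id ASC tiebreak), then skip 1 and take 3
Rows 2 through 4

3 rows:
Carol, 110000
Rosa, 70000
Vic, 60000


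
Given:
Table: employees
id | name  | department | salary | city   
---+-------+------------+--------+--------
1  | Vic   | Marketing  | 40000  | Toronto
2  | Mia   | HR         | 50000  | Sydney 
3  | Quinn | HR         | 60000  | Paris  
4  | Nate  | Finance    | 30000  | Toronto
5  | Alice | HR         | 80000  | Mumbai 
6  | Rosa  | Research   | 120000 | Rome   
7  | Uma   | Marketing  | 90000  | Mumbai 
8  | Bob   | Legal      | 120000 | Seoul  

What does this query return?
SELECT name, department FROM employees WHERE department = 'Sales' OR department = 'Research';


Filtering: department = 'Sales' OR 'Research'
Matching: 1 rows

1 rows:
Rosa, Research


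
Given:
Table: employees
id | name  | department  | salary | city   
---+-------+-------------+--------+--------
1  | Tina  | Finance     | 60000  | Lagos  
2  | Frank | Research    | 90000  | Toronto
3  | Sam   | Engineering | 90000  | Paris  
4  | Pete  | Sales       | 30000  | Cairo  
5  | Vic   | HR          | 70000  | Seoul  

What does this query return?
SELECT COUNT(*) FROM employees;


COUNT(*) counts all rows

5


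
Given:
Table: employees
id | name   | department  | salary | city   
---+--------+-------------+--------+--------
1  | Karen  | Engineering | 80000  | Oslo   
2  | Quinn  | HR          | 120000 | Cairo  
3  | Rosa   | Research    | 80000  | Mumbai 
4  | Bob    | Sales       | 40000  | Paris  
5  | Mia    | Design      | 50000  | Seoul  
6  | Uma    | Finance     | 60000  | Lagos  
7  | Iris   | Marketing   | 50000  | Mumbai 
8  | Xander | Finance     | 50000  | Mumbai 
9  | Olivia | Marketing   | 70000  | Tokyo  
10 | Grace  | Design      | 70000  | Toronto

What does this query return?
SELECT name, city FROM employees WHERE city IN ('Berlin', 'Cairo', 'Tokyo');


Filtering: city IN ('Berlin', 'Cairo', 'Tokyo')
Matching: 2 rows

2 rows:
Quinn, Cairo
Olivia, Tokyo


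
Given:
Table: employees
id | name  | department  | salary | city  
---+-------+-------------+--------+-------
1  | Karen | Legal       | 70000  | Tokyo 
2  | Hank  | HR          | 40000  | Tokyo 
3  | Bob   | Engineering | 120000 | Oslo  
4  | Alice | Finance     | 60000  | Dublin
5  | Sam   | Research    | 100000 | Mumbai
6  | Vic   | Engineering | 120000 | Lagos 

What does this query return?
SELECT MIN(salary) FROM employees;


Salaries: 70000, 40000, 120000, 60000, 100000, 120000
MIN = 40000

40000


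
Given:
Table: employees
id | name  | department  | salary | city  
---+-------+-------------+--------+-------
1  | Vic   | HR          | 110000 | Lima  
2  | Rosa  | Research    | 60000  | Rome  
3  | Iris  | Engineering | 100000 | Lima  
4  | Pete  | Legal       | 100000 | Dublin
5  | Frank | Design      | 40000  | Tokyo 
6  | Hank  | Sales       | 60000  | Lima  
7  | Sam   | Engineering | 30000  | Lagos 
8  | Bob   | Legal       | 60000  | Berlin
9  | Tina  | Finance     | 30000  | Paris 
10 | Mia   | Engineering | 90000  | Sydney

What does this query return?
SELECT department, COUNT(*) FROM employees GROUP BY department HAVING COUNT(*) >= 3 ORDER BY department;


Groups with count >= 3:
  Engineering: 3 -> PASS
  Design: 1 -> filtered out
  Finance: 1 -> filtered out
  HR: 1 -> filtered out
  Legal: 2 -> filtered out
  Research: 1 -> filtered out
  Sales: 1 -> filtered out


1 groups:
Engineering, 3


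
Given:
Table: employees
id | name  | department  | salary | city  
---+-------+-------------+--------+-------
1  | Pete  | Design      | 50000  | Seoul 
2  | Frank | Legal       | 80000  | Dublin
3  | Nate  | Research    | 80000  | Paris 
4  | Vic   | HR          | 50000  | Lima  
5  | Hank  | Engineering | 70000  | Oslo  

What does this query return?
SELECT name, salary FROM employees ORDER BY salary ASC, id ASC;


Sorting by salary ASC, then id ASC for ties

5 rows:
Pete, 50000
Vic, 50000
Hank, 70000
Frank, 80000
Nate, 80000


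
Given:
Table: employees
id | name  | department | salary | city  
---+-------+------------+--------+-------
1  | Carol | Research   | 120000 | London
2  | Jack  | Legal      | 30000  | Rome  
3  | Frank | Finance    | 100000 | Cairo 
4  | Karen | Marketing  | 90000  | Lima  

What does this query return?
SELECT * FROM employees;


SELECT * returns all 4 rows with all columns

4 rows:
1, Carol, Research, 120000, London
2, Jack, Legal, 30000, Rome
3, Frank, Finance, 100000, Cairo
4, Karen, Marketing, 90000, Lima


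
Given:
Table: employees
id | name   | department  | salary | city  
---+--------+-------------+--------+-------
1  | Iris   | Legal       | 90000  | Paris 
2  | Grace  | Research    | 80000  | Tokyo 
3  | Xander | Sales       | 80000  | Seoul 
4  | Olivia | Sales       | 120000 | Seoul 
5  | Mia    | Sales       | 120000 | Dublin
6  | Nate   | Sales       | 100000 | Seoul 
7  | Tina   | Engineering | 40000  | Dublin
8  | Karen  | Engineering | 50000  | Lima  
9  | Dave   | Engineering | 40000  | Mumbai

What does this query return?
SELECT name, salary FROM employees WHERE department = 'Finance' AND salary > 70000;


Filtering: department = 'Finance' AND salary > 70000
Matching: 0 rows

Empty result set (0 rows)


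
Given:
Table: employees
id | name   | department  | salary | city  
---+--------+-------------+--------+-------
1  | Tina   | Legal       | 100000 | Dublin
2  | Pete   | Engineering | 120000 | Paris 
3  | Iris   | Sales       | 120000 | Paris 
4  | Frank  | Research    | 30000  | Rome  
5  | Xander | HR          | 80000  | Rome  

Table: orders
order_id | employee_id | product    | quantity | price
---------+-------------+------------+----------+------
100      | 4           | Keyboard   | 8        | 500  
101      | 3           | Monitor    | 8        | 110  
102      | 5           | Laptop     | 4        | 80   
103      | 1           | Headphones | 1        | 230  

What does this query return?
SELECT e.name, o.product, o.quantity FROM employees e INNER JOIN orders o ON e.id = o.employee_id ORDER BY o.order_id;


Joining employees.id = orders.employee_id:
  employee Frank (id=4) -> order Keyboard
  employee Iris (id=3) -> order Monitor
  employee Xander (id=5) -> order Laptop
  employee Tina (id=1) -> order Headphones


4 rows:
Frank, Keyboard, 8
Iris, Monitor, 8
Xander, Laptop, 4
Tina, Headphones, 1


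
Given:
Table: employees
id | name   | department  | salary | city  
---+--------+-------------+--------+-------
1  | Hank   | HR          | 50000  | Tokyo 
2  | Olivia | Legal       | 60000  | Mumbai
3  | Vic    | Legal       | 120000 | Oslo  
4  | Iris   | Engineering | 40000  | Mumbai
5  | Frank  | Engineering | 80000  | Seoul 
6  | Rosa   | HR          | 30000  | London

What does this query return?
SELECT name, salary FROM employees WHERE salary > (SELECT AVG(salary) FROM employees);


Subquery: AVG(salary) = 63333.33
Filtering: salary > 63333.33
  Vic (120000) -> MATCH
  Frank (80000) -> MATCH


2 rows:
Vic, 120000
Frank, 80000


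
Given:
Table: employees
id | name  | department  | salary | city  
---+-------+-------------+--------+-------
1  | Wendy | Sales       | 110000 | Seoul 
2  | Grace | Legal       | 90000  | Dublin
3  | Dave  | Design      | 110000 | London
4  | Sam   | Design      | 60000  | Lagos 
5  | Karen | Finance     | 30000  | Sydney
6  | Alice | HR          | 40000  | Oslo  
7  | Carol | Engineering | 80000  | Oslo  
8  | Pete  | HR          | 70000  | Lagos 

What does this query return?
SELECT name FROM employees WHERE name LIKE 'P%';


LIKE 'P%' matches names starting with 'P'
Matching: 1

1 rows:
Pete


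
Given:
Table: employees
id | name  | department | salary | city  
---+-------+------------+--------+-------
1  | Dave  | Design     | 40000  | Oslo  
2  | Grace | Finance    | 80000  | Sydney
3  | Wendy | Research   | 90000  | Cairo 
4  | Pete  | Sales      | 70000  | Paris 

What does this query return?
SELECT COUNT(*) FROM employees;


COUNT(*) counts all rows

4


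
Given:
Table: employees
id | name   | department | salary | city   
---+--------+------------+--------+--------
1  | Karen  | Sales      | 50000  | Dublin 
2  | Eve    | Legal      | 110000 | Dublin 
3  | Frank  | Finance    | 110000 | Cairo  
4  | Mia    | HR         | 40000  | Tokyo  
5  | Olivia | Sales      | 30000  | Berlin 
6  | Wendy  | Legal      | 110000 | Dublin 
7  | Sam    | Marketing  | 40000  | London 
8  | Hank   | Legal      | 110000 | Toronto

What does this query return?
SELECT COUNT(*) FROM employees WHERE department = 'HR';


Counting rows where department = 'HR'
  Mia -> MATCH


1


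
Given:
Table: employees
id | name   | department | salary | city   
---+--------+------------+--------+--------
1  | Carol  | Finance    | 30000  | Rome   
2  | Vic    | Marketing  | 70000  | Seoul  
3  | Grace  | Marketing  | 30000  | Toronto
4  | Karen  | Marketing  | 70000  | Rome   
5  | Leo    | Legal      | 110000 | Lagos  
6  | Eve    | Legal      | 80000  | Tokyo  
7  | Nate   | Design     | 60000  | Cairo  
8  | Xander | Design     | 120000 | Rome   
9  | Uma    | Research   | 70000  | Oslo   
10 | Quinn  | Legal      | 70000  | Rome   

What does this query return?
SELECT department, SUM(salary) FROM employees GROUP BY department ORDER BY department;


Summing salary within each department:
  Design: 60000 + 120000 = 180000
  Finance: 30000 = 30000
  Legal: 110000 + 80000 + 70000 = 260000
  Marketing: 70000 + 30000 + 70000 = 170000
  Research: 70000 = 70000


5 groups:
Design, 180000
Finance, 30000
Legal, 260000
Marketing, 170000
Research, 70000


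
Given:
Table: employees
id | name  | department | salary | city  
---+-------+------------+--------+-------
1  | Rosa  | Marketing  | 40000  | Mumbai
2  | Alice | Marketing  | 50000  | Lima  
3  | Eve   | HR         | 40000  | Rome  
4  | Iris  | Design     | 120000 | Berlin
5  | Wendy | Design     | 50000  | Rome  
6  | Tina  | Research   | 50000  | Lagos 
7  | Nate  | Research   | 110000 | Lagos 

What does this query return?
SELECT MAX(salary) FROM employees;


Salaries: 40000, 50000, 40000, 120000, 50000, 50000, 110000
MAX = 120000

120000


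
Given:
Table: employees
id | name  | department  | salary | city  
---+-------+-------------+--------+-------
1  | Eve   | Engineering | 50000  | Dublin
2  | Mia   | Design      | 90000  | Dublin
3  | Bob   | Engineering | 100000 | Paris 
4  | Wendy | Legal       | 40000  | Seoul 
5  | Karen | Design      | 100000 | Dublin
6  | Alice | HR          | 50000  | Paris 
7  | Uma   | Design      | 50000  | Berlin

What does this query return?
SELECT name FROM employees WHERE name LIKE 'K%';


LIKE 'K%' matches names starting with 'K'
Matching: 1

1 rows:
Karen


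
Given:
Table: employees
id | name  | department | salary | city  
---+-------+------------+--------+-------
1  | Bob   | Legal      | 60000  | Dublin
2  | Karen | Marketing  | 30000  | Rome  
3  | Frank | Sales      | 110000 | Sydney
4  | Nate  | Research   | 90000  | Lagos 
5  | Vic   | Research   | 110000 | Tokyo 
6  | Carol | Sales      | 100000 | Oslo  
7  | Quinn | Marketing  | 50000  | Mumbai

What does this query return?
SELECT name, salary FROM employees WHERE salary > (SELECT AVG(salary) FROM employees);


Subquery: AVG(salary) = 78571.43
Filtering: salary > 78571.43
  Frank (110000) -> MATCH
  Nate (90000) -> MATCH
  Vic (110000) -> MATCH
  Carol (100000) -> MATCH


4 rows:
Frank, 110000
Nate, 90000
Vic, 110000
Carol, 100000


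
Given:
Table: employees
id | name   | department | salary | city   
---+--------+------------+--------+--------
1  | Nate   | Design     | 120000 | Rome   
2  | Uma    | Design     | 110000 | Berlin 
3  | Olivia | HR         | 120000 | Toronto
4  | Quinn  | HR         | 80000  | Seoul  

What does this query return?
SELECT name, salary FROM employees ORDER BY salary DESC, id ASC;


Sorting by salary DESC, then id ASC for ties

4 rows:
Nate, 120000
Olivia, 120000
Uma, 110000
Quinn, 80000


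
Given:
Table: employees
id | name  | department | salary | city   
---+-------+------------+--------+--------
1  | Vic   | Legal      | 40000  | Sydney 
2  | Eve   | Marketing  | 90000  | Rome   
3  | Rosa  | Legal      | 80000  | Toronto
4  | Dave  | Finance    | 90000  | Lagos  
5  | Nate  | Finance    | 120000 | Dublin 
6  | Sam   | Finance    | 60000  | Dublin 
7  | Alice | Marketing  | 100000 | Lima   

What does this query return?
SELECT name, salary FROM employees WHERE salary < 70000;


Filtering: salary < 70000
Matching: 2 rows

2 rows:
Vic, 40000
Sam, 60000


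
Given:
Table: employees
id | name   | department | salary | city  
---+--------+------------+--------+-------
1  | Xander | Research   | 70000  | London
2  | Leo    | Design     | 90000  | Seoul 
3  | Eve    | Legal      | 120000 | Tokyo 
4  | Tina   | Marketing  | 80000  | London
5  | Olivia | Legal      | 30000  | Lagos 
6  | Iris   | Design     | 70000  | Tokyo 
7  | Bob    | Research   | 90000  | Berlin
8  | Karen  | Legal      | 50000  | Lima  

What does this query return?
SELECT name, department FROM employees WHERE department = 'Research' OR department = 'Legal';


Filtering: department = 'Research' OR 'Legal'
Matching: 5 rows

5 rows:
Xander, Research
Eve, Legal
Olivia, Legal
Bob, Research
Karen, Legal


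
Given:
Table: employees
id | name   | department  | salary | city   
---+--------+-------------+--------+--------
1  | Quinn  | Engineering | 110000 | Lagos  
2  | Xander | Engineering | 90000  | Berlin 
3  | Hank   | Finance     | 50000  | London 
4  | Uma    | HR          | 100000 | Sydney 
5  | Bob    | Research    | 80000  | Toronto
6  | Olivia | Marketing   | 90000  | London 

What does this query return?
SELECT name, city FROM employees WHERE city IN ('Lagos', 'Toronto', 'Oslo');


Filtering: city IN ('Lagos', 'Toronto', 'Oslo')
Matching: 2 rows

2 rows:
Quinn, Lagos
Bob, Toronto


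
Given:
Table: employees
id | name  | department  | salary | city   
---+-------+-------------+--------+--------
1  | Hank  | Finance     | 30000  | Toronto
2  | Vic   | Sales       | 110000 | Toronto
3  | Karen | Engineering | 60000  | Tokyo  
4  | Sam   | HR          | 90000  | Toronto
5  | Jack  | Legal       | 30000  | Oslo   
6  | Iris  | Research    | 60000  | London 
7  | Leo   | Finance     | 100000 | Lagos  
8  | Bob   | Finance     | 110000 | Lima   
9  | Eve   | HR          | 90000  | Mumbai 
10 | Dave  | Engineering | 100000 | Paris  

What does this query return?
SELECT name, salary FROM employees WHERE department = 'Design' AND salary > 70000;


Filtering: department = 'Design' AND salary > 70000
Matching: 0 rows

Empty result set (0 rows)


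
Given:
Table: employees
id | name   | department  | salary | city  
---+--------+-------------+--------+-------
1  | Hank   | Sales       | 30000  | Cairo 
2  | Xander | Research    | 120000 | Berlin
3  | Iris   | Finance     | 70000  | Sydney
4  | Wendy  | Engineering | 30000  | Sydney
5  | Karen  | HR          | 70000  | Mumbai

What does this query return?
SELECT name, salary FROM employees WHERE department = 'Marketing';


Filtering: department = 'Marketing'
Matching rows: 0

Empty result set (0 rows)


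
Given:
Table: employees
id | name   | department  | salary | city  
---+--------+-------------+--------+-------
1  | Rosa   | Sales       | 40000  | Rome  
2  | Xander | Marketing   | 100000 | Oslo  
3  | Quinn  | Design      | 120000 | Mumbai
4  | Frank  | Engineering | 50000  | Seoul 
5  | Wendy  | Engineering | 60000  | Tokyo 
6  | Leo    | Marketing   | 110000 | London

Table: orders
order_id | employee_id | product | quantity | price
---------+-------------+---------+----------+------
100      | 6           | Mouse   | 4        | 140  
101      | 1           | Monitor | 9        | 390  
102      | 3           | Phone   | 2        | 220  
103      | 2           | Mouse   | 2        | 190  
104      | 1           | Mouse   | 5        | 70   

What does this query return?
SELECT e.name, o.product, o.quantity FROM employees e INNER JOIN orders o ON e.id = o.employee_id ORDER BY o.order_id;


Joining employees.id = orders.employee_id:
  employee Leo (id=6) -> order Mouse
  employee Rosa (id=1) -> order Monitor
  employee Quinn (id=3) -> order Phone
  employee Xander (id=2) -> order Mouse
  employee Rosa (id=1) -> order Mouse


5 rows:
Leo, Mouse, 4
Rosa, Monitor, 9
Quinn, Phone, 2
Xander, Mouse, 2
Rosa, Mouse, 5


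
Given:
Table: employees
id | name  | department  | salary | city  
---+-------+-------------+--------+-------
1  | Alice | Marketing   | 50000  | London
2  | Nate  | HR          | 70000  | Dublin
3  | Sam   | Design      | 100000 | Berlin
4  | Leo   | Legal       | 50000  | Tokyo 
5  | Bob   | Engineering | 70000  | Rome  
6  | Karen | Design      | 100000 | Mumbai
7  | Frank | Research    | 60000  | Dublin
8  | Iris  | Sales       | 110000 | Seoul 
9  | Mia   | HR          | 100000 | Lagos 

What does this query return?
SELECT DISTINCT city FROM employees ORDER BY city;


All 'city' values (row order): London, Dublin, Berlin, Tokyo, Rome, Mumbai, Dublin, Seoul, Lagos
Removing duplicates leaves 8 unique value(s).

8 values:
Berlin
Dublin
Lagos
London
Mumbai
Rome
Seoul
Tokyo


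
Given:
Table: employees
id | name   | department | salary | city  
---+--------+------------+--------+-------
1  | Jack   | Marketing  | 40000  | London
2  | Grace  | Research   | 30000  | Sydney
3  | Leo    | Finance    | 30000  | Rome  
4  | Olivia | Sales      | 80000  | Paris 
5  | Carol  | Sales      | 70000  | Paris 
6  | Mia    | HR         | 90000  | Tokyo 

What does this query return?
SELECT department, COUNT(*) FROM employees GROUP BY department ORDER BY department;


Assigning each row to its department group:
  Jack -> Marketing
  Grace -> Research
  Leo -> Finance
  Olivia -> Sales
  Carol -> Sales
  Mia -> HR


5 groups:
Finance, 1
HR, 1
Marketing, 1
Research, 1
Sales, 2


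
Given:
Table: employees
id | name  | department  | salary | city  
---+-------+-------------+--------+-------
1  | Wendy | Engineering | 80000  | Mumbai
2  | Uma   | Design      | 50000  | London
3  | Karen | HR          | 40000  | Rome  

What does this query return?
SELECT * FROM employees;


SELECT * returns all 3 rows with all columns

3 rows:
1, Wendy, Engineering, 80000, Mumbai
2, Uma, Design, 50000, London
3, Karen, HR, 40000, Rome


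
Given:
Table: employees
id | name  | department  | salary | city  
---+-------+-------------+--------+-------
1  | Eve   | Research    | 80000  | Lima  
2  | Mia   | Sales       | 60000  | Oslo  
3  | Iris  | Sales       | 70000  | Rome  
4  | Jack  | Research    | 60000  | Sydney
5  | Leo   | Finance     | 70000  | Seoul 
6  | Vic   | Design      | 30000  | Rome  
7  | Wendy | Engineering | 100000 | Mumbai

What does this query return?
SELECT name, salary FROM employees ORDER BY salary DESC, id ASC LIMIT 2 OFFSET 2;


Sort by salary DESC (id ASC tiebreak), then skip 2 and take 2
Rows 3 through 4

2 rows:
Iris, 70000
Leo, 70000


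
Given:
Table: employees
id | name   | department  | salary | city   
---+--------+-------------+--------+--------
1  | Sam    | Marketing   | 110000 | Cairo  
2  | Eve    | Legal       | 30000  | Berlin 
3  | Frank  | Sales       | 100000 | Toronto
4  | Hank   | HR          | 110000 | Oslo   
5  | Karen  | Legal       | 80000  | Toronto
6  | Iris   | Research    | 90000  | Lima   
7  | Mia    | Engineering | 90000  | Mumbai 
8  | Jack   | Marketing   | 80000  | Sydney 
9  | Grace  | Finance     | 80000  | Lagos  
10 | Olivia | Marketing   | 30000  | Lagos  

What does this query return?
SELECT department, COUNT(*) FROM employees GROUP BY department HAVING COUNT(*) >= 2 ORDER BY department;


Groups with count >= 2:
  Legal: 2 -> PASS
  Marketing: 3 -> PASS
  Engineering: 1 -> filtered out
  Finance: 1 -> filtered out
  HR: 1 -> filtered out
  Research: 1 -> filtered out
  Sales: 1 -> filtered out


2 groups:
Legal, 2
Marketing, 3


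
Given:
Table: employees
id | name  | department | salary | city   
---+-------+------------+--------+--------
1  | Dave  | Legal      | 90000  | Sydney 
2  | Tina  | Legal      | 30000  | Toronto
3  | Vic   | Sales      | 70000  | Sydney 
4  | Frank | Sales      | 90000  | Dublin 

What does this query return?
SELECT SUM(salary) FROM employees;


SUM(salary) = 90000 + 30000 + 70000 + 90000 = 280000

280000


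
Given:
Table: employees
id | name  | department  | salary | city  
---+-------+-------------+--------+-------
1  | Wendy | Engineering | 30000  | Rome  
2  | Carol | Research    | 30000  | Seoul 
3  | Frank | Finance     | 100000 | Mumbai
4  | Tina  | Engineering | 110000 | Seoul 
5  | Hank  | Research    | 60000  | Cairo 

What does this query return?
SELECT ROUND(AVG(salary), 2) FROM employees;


SUM(salary) = 330000
COUNT = 5
ROUND(AVG, 2) = ROUND(330000 / 5, 2) = 66000.0

66000.0


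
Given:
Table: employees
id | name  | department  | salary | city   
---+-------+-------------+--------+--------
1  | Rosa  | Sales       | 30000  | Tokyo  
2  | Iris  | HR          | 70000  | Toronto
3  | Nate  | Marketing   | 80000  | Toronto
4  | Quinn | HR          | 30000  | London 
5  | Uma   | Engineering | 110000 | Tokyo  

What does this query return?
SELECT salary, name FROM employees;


Projecting columns: salary, name

5 rows:
30000, Rosa
70000, Iris
80000, Nate
30000, Quinn
110000, Uma


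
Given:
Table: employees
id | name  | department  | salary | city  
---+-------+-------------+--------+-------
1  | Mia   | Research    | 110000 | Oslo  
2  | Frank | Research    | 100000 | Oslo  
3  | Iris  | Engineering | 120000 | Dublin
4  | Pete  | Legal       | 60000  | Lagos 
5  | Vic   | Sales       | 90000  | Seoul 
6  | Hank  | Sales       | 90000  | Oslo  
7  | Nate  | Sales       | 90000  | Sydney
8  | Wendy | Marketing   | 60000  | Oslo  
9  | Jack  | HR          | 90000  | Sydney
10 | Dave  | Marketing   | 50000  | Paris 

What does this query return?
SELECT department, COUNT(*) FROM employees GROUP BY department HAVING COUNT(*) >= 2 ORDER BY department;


Groups with count >= 2:
  Marketing: 2 -> PASS
  Research: 2 -> PASS
  Sales: 3 -> PASS
  Engineering: 1 -> filtered out
  HR: 1 -> filtered out
  Legal: 1 -> filtered out


3 groups:
Marketing, 2
Research, 2
Sales, 3


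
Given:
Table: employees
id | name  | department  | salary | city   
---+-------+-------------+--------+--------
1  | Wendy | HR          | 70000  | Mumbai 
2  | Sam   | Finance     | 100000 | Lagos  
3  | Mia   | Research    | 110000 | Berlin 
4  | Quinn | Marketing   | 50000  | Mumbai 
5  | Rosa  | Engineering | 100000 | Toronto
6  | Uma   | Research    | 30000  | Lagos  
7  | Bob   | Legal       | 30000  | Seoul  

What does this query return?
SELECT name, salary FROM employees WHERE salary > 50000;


Filtering: salary > 50000
Matching: 4 rows

4 rows:
Wendy, 70000
Sam, 100000
Mia, 110000
Rosa, 100000


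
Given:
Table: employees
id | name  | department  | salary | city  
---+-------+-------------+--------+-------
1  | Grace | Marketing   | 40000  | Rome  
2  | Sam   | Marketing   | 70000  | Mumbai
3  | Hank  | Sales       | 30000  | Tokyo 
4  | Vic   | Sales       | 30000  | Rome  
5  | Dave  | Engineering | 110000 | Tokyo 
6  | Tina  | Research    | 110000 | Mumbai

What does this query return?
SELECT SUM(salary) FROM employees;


SUM(salary) = 40000 + 70000 + 30000 + 30000 + 110000 + 110000 = 390000

390000


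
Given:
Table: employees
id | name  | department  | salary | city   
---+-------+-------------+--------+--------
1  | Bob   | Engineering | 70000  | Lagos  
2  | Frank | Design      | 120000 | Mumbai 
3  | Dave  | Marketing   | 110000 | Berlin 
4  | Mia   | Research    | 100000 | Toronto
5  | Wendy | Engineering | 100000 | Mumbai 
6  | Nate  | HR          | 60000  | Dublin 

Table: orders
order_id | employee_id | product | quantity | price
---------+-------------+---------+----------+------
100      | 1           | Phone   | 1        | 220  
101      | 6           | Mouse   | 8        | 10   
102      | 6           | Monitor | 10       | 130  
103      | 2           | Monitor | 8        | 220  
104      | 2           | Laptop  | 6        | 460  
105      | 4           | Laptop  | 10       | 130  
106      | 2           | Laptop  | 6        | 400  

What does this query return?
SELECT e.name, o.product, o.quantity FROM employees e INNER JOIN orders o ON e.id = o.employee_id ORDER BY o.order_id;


Joining employees.id = orders.employee_id:
  employee Bob (id=1) -> order Phone
  employee Nate (id=6) -> order Mouse
  employee Nate (id=6) -> order Monitor
  employee Frank (id=2) -> order Monitor
  employee Frank (id=2) -> order Laptop
  employee Mia (id=4) -> order Laptop
  employee Frank (id=2) -> order Laptop


7 rows:
Bob, Phone, 1
Nate, Mouse, 8
Nate, Monitor, 10
Frank, Monitor, 8
Frank, Laptop, 6
Mia, Laptop, 10
Frank, Laptop, 6


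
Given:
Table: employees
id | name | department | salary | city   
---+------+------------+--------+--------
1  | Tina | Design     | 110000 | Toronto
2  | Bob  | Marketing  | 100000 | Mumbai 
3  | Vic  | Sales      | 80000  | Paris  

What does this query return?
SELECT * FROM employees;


SELECT * returns all 3 rows with all columns

3 rows:
1, Tina, Design, 110000, Toronto
2, Bob, Marketing, 100000, Mumbai
3, Vic, Sales, 80000, Paris


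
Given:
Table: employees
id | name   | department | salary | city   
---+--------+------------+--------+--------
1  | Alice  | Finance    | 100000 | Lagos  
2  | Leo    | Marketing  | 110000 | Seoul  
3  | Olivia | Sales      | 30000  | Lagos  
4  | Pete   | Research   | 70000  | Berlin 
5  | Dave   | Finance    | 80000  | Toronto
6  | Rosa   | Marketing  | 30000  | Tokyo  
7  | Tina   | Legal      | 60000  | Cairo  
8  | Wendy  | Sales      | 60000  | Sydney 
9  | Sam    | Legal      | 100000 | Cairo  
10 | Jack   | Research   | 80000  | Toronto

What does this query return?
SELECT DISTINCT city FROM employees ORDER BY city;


All 'city' values (row order): Lagos, Seoul, Lagos, Berlin, Toronto, Tokyo, Cairo, Sydney, Cairo, Toronto
Removing duplicates leaves 7 unique value(s).

7 values:
Berlin
Cairo
Lagos
Seoul
Sydney
Tokyo
Toronto


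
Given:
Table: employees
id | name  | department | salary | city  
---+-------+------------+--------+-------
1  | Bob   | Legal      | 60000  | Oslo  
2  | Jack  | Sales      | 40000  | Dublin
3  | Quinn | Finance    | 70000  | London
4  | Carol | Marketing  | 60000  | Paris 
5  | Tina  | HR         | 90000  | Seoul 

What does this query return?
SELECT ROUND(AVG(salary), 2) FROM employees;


SUM(salary) = 320000
COUNT = 5
ROUND(AVG, 2) = ROUND(320000 / 5, 2) = 64000.0

64000.0


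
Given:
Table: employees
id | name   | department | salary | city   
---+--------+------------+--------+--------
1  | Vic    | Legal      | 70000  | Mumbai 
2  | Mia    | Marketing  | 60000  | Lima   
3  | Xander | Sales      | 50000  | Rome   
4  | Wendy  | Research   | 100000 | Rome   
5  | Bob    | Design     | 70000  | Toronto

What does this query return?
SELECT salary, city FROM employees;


Projecting columns: salary, city

5 rows:
70000, Mumbai
60000, Lima
50000, Rome
100000, Rome
70000, Toronto


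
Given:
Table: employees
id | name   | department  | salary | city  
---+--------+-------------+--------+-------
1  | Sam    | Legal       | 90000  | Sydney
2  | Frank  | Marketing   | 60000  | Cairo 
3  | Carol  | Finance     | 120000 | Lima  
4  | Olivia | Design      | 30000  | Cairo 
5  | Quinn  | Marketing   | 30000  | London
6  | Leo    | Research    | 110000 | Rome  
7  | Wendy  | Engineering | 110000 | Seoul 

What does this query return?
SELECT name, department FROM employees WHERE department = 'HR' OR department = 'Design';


Filtering: department = 'HR' OR 'Design'
Matching: 1 rows

1 rows:
Olivia, Design


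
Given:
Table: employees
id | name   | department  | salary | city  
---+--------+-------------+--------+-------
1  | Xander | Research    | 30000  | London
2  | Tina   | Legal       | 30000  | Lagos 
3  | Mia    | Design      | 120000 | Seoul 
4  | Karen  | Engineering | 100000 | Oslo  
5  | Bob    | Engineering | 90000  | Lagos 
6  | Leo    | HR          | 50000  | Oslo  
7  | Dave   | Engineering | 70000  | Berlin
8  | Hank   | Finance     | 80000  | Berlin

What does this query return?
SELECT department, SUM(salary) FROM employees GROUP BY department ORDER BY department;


Summing salary within each department:
  Design: 120000 = 120000
  Engineering: 100000 + 90000 + 70000 = 260000
  Finance: 80000 = 80000
  HR: 50000 = 50000
  Legal: 30000 = 30000
  Research: 30000 = 30000


6 groups:
Design, 120000
Engineering, 260000
Finance, 80000
HR, 50000
Legal, 30000
Research, 30000


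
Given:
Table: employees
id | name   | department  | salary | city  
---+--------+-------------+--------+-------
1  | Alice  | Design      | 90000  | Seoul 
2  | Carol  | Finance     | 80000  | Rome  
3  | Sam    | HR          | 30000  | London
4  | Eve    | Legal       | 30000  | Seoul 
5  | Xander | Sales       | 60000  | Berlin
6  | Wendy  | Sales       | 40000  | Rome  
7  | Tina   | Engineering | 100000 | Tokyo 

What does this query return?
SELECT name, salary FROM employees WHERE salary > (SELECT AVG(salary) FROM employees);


Subquery: AVG(salary) = 61428.57
Filtering: salary > 61428.57
  Alice (90000) -> MATCH
  Carol (80000) -> MATCH
  Tina (100000) -> MATCH


3 rows:
Alice, 90000
Carol, 80000
Tina, 100000


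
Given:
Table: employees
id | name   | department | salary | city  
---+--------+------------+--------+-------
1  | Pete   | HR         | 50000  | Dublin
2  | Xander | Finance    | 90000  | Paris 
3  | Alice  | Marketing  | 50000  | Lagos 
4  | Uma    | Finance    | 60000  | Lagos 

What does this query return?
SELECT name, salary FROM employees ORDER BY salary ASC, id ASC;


Sorting by salary ASC, then id ASC for ties

4 rows:
Pete, 50000
Alice, 50000
Uma, 60000
Xander, 90000


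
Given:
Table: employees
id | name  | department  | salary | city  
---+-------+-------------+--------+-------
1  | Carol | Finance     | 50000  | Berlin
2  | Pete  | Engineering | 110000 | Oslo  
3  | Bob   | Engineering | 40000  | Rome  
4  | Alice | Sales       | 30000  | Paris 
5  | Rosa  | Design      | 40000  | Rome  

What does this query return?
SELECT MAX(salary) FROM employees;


Salaries: 50000, 110000, 40000, 30000, 40000
MAX = 110000

110000


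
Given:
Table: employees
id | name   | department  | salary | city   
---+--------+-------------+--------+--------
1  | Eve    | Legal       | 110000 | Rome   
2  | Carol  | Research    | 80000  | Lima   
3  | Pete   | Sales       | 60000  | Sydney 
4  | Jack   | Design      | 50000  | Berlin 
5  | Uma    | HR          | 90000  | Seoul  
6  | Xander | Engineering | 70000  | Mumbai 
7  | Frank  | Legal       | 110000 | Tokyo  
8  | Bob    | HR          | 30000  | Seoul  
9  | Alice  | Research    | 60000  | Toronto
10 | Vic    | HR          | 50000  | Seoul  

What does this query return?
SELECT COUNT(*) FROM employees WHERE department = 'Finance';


Counting rows where department = 'Finance'


0


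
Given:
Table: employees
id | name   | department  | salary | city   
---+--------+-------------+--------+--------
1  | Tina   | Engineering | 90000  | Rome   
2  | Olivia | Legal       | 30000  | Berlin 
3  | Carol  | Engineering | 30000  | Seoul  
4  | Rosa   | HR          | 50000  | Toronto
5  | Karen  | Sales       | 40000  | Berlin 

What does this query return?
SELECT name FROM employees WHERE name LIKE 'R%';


LIKE 'R%' matches names starting with 'R'
Matching: 1

1 rows:
Rosa


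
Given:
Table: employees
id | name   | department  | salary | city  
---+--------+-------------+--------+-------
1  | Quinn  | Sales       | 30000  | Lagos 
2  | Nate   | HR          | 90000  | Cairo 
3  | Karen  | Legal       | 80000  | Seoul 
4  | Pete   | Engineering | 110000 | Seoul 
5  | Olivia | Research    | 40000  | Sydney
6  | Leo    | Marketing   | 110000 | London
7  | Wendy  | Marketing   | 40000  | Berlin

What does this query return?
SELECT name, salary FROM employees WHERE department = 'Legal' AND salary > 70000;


Filtering: department = 'Legal' AND salary > 70000
Matching: 1 rows

1 rows:
Karen, 80000


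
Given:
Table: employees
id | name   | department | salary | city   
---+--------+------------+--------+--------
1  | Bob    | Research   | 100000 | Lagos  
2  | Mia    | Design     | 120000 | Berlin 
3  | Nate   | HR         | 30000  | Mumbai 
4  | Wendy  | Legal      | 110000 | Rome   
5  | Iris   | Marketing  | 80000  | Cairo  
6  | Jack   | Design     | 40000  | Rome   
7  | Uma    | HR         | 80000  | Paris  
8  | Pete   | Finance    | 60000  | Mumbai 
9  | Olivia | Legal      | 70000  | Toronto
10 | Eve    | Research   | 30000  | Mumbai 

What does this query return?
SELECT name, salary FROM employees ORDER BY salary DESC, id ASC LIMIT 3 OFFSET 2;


Sort by salary DESC (id ASC tiebreak), then skip 2 and take 3
Rows 3 through 5

3 rows:
Bob, 100000
Iris, 80000
Uma, 80000


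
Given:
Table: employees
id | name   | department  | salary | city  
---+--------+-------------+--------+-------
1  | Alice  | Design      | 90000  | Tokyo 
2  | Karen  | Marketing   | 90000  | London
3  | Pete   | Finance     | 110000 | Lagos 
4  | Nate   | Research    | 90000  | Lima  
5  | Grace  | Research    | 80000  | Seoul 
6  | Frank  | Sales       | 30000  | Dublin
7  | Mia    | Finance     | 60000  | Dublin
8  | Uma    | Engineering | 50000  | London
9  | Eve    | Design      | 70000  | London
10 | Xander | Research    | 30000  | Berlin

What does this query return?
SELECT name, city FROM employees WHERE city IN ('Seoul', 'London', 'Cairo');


Filtering: city IN ('Seoul', 'London', 'Cairo')
Matching: 4 rows

4 rows:
Karen, London
Grace, Seoul
Uma, London
Eve, London


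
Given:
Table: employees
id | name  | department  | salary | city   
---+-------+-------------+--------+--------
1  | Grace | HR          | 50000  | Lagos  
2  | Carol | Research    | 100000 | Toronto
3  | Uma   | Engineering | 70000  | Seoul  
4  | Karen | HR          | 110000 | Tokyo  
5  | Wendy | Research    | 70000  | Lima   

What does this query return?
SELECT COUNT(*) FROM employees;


COUNT(*) counts all rows

5


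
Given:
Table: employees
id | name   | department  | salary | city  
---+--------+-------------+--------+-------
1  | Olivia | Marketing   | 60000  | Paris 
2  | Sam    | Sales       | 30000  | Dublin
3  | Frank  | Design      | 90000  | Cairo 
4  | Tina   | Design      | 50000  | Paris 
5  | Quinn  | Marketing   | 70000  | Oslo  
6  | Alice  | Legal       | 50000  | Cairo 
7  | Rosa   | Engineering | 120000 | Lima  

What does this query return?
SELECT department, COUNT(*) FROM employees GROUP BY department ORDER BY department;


Assigning each row to its department group:
  Olivia -> Marketing
  Sam -> Sales
  Frank -> Design
  Tina -> Design
  Quinn -> Marketing
  Alice -> Legal
  Rosa -> Engineering


5 groups:
Design, 2
Engineering, 1
Legal, 1
Marketing, 2
Sales, 1


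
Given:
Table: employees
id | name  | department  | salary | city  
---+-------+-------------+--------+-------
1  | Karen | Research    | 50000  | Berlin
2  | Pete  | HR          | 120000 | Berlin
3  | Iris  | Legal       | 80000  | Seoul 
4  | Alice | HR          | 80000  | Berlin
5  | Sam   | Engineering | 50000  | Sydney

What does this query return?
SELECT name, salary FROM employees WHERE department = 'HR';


Filtering: department = 'HR'
Matching rows: 2

2 rows:
Pete, 120000
Alice, 80000


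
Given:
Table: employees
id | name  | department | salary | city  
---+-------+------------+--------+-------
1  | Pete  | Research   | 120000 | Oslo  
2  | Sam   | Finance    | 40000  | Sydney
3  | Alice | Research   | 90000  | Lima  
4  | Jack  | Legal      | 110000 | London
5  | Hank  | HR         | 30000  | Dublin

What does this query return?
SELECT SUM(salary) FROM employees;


SUM(salary) = 120000 + 40000 + 90000 + 110000 + 30000 = 390000

390000


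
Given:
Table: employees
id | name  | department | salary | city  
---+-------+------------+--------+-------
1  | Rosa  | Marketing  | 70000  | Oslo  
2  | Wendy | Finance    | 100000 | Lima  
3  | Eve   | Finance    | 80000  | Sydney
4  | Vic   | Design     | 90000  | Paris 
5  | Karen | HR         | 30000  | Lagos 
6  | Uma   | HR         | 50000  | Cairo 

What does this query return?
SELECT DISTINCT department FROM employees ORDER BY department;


All 'department' values (row order): Marketing, Finance, Finance, Design, HR, HR
Removing duplicates leaves 4 unique value(s).

4 values:
Design
Finance
HR
Marketing


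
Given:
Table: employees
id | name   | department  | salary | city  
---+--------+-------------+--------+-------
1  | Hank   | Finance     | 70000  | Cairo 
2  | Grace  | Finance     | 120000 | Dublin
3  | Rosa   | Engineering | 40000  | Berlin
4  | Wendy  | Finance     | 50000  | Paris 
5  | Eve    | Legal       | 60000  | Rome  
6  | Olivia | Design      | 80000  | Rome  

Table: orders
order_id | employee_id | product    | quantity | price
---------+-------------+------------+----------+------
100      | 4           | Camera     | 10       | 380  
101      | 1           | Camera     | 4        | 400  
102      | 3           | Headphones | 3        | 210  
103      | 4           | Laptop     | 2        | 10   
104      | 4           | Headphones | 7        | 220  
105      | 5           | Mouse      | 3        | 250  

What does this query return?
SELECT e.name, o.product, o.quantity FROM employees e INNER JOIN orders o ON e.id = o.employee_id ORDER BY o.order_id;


Joining employees.id = orders.employee_id:
  employee Wendy (id=4) -> order Camera
  employee Hank (id=1) -> order Camera
  employee Rosa (id=3) -> order Headphones
  employee Wendy (id=4) -> order Laptop
  employee Wendy (id=4) -> order Headphones
  employee Eve (id=5) -> order Mouse


6 rows:
Wendy, Camera, 10
Hank, Camera, 4
Rosa, Headphones, 3
Wendy, Laptop, 2
Wendy, Headphones, 7
Eve, Mouse, 3


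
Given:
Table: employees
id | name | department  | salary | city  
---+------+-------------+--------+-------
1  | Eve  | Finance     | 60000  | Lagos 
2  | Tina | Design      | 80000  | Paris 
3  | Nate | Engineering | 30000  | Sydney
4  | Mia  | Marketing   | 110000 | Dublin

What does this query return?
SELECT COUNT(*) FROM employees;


COUNT(*) counts all rows

4
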